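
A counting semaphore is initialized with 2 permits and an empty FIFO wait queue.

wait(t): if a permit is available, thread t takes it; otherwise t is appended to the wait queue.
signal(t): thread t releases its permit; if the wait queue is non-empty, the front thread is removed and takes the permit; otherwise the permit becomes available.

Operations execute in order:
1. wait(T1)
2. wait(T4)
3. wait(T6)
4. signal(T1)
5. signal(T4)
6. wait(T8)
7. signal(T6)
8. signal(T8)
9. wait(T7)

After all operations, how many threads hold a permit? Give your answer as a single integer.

Step 1: wait(T1) -> count=1 queue=[] holders={T1}
Step 2: wait(T4) -> count=0 queue=[] holders={T1,T4}
Step 3: wait(T6) -> count=0 queue=[T6] holders={T1,T4}
Step 4: signal(T1) -> count=0 queue=[] holders={T4,T6}
Step 5: signal(T4) -> count=1 queue=[] holders={T6}
Step 6: wait(T8) -> count=0 queue=[] holders={T6,T8}
Step 7: signal(T6) -> count=1 queue=[] holders={T8}
Step 8: signal(T8) -> count=2 queue=[] holders={none}
Step 9: wait(T7) -> count=1 queue=[] holders={T7}
Final holders: {T7} -> 1 thread(s)

Answer: 1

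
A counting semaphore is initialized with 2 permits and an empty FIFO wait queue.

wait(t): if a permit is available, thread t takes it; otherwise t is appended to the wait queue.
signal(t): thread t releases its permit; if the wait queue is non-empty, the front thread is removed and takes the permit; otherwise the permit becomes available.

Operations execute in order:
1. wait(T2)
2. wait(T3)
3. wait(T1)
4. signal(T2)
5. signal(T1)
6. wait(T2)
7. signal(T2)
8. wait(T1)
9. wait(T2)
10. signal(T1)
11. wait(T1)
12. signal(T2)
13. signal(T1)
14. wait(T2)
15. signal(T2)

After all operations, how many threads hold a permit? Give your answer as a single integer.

Answer: 1

Derivation:
Step 1: wait(T2) -> count=1 queue=[] holders={T2}
Step 2: wait(T3) -> count=0 queue=[] holders={T2,T3}
Step 3: wait(T1) -> count=0 queue=[T1] holders={T2,T3}
Step 4: signal(T2) -> count=0 queue=[] holders={T1,T3}
Step 5: signal(T1) -> count=1 queue=[] holders={T3}
Step 6: wait(T2) -> count=0 queue=[] holders={T2,T3}
Step 7: signal(T2) -> count=1 queue=[] holders={T3}
Step 8: wait(T1) -> count=0 queue=[] holders={T1,T3}
Step 9: wait(T2) -> count=0 queue=[T2] holders={T1,T3}
Step 10: signal(T1) -> count=0 queue=[] holders={T2,T3}
Step 11: wait(T1) -> count=0 queue=[T1] holders={T2,T3}
Step 12: signal(T2) -> count=0 queue=[] holders={T1,T3}
Step 13: signal(T1) -> count=1 queue=[] holders={T3}
Step 14: wait(T2) -> count=0 queue=[] holders={T2,T3}
Step 15: signal(T2) -> count=1 queue=[] holders={T3}
Final holders: {T3} -> 1 thread(s)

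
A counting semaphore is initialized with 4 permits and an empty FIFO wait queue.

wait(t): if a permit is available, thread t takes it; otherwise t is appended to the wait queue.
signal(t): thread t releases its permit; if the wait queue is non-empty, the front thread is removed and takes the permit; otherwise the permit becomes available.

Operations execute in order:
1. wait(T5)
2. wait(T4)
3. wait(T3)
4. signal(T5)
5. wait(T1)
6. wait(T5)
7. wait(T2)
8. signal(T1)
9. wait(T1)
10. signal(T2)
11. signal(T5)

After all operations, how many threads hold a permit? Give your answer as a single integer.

Step 1: wait(T5) -> count=3 queue=[] holders={T5}
Step 2: wait(T4) -> count=2 queue=[] holders={T4,T5}
Step 3: wait(T3) -> count=1 queue=[] holders={T3,T4,T5}
Step 4: signal(T5) -> count=2 queue=[] holders={T3,T4}
Step 5: wait(T1) -> count=1 queue=[] holders={T1,T3,T4}
Step 6: wait(T5) -> count=0 queue=[] holders={T1,T3,T4,T5}
Step 7: wait(T2) -> count=0 queue=[T2] holders={T1,T3,T4,T5}
Step 8: signal(T1) -> count=0 queue=[] holders={T2,T3,T4,T5}
Step 9: wait(T1) -> count=0 queue=[T1] holders={T2,T3,T4,T5}
Step 10: signal(T2) -> count=0 queue=[] holders={T1,T3,T4,T5}
Step 11: signal(T5) -> count=1 queue=[] holders={T1,T3,T4}
Final holders: {T1,T3,T4} -> 3 thread(s)

Answer: 3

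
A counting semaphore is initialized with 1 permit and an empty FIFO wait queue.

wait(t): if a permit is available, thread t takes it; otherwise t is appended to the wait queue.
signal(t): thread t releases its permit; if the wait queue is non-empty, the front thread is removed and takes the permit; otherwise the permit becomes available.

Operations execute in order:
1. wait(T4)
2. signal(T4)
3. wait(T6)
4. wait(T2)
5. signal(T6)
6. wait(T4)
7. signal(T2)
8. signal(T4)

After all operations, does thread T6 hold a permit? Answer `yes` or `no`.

Answer: no

Derivation:
Step 1: wait(T4) -> count=0 queue=[] holders={T4}
Step 2: signal(T4) -> count=1 queue=[] holders={none}
Step 3: wait(T6) -> count=0 queue=[] holders={T6}
Step 4: wait(T2) -> count=0 queue=[T2] holders={T6}
Step 5: signal(T6) -> count=0 queue=[] holders={T2}
Step 6: wait(T4) -> count=0 queue=[T4] holders={T2}
Step 7: signal(T2) -> count=0 queue=[] holders={T4}
Step 8: signal(T4) -> count=1 queue=[] holders={none}
Final holders: {none} -> T6 not in holders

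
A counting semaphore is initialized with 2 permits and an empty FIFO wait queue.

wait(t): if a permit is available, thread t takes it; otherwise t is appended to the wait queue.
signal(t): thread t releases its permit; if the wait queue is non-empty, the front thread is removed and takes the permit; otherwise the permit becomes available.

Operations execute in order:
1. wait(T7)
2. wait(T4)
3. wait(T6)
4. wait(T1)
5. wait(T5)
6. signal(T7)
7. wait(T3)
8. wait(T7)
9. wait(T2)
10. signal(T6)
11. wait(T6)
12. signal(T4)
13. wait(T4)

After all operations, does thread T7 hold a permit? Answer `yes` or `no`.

Step 1: wait(T7) -> count=1 queue=[] holders={T7}
Step 2: wait(T4) -> count=0 queue=[] holders={T4,T7}
Step 3: wait(T6) -> count=0 queue=[T6] holders={T4,T7}
Step 4: wait(T1) -> count=0 queue=[T6,T1] holders={T4,T7}
Step 5: wait(T5) -> count=0 queue=[T6,T1,T5] holders={T4,T7}
Step 6: signal(T7) -> count=0 queue=[T1,T5] holders={T4,T6}
Step 7: wait(T3) -> count=0 queue=[T1,T5,T3] holders={T4,T6}
Step 8: wait(T7) -> count=0 queue=[T1,T5,T3,T7] holders={T4,T6}
Step 9: wait(T2) -> count=0 queue=[T1,T5,T3,T7,T2] holders={T4,T6}
Step 10: signal(T6) -> count=0 queue=[T5,T3,T7,T2] holders={T1,T4}
Step 11: wait(T6) -> count=0 queue=[T5,T3,T7,T2,T6] holders={T1,T4}
Step 12: signal(T4) -> count=0 queue=[T3,T7,T2,T6] holders={T1,T5}
Step 13: wait(T4) -> count=0 queue=[T3,T7,T2,T6,T4] holders={T1,T5}
Final holders: {T1,T5} -> T7 not in holders

Answer: no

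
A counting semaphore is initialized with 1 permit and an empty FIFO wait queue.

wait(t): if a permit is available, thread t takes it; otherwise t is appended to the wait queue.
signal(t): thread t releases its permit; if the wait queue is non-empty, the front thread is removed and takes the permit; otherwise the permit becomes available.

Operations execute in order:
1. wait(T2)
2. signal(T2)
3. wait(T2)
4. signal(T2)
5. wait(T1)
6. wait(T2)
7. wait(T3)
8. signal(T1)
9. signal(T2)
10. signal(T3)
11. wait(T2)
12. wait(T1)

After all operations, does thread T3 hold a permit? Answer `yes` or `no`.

Answer: no

Derivation:
Step 1: wait(T2) -> count=0 queue=[] holders={T2}
Step 2: signal(T2) -> count=1 queue=[] holders={none}
Step 3: wait(T2) -> count=0 queue=[] holders={T2}
Step 4: signal(T2) -> count=1 queue=[] holders={none}
Step 5: wait(T1) -> count=0 queue=[] holders={T1}
Step 6: wait(T2) -> count=0 queue=[T2] holders={T1}
Step 7: wait(T3) -> count=0 queue=[T2,T3] holders={T1}
Step 8: signal(T1) -> count=0 queue=[T3] holders={T2}
Step 9: signal(T2) -> count=0 queue=[] holders={T3}
Step 10: signal(T3) -> count=1 queue=[] holders={none}
Step 11: wait(T2) -> count=0 queue=[] holders={T2}
Step 12: wait(T1) -> count=0 queue=[T1] holders={T2}
Final holders: {T2} -> T3 not in holders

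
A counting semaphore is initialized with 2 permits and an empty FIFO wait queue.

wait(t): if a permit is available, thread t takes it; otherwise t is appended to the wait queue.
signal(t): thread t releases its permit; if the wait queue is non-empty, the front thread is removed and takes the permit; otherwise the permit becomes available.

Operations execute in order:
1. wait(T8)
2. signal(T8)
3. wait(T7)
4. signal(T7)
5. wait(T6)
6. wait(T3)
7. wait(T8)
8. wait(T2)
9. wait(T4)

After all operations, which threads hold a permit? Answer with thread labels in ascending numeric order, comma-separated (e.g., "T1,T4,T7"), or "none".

Step 1: wait(T8) -> count=1 queue=[] holders={T8}
Step 2: signal(T8) -> count=2 queue=[] holders={none}
Step 3: wait(T7) -> count=1 queue=[] holders={T7}
Step 4: signal(T7) -> count=2 queue=[] holders={none}
Step 5: wait(T6) -> count=1 queue=[] holders={T6}
Step 6: wait(T3) -> count=0 queue=[] holders={T3,T6}
Step 7: wait(T8) -> count=0 queue=[T8] holders={T3,T6}
Step 8: wait(T2) -> count=0 queue=[T8,T2] holders={T3,T6}
Step 9: wait(T4) -> count=0 queue=[T8,T2,T4] holders={T3,T6}
Final holders: T3,T6

Answer: T3,T6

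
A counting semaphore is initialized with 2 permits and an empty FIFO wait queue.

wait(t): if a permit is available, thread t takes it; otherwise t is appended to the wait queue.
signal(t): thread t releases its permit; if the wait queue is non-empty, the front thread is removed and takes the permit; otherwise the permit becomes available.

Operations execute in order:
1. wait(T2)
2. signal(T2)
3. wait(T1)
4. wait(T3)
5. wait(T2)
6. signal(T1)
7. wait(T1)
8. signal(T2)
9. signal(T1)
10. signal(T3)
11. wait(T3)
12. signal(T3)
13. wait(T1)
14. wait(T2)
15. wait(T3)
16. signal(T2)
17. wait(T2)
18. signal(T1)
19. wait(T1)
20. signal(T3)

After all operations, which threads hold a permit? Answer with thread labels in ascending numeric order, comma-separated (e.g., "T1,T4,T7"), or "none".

Step 1: wait(T2) -> count=1 queue=[] holders={T2}
Step 2: signal(T2) -> count=2 queue=[] holders={none}
Step 3: wait(T1) -> count=1 queue=[] holders={T1}
Step 4: wait(T3) -> count=0 queue=[] holders={T1,T3}
Step 5: wait(T2) -> count=0 queue=[T2] holders={T1,T3}
Step 6: signal(T1) -> count=0 queue=[] holders={T2,T3}
Step 7: wait(T1) -> count=0 queue=[T1] holders={T2,T3}
Step 8: signal(T2) -> count=0 queue=[] holders={T1,T3}
Step 9: signal(T1) -> count=1 queue=[] holders={T3}
Step 10: signal(T3) -> count=2 queue=[] holders={none}
Step 11: wait(T3) -> count=1 queue=[] holders={T3}
Step 12: signal(T3) -> count=2 queue=[] holders={none}
Step 13: wait(T1) -> count=1 queue=[] holders={T1}
Step 14: wait(T2) -> count=0 queue=[] holders={T1,T2}
Step 15: wait(T3) -> count=0 queue=[T3] holders={T1,T2}
Step 16: signal(T2) -> count=0 queue=[] holders={T1,T3}
Step 17: wait(T2) -> count=0 queue=[T2] holders={T1,T3}
Step 18: signal(T1) -> count=0 queue=[] holders={T2,T3}
Step 19: wait(T1) -> count=0 queue=[T1] holders={T2,T3}
Step 20: signal(T3) -> count=0 queue=[] holders={T1,T2}
Final holders: T1,T2

Answer: T1,T2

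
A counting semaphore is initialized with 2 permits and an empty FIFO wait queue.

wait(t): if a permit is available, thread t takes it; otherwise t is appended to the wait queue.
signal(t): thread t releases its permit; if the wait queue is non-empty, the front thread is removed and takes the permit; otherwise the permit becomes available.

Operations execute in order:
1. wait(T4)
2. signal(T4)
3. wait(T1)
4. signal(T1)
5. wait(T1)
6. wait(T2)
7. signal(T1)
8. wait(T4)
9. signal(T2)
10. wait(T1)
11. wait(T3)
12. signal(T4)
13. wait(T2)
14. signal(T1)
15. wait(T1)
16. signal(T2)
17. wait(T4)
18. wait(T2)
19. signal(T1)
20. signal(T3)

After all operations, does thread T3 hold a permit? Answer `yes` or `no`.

Answer: no

Derivation:
Step 1: wait(T4) -> count=1 queue=[] holders={T4}
Step 2: signal(T4) -> count=2 queue=[] holders={none}
Step 3: wait(T1) -> count=1 queue=[] holders={T1}
Step 4: signal(T1) -> count=2 queue=[] holders={none}
Step 5: wait(T1) -> count=1 queue=[] holders={T1}
Step 6: wait(T2) -> count=0 queue=[] holders={T1,T2}
Step 7: signal(T1) -> count=1 queue=[] holders={T2}
Step 8: wait(T4) -> count=0 queue=[] holders={T2,T4}
Step 9: signal(T2) -> count=1 queue=[] holders={T4}
Step 10: wait(T1) -> count=0 queue=[] holders={T1,T4}
Step 11: wait(T3) -> count=0 queue=[T3] holders={T1,T4}
Step 12: signal(T4) -> count=0 queue=[] holders={T1,T3}
Step 13: wait(T2) -> count=0 queue=[T2] holders={T1,T3}
Step 14: signal(T1) -> count=0 queue=[] holders={T2,T3}
Step 15: wait(T1) -> count=0 queue=[T1] holders={T2,T3}
Step 16: signal(T2) -> count=0 queue=[] holders={T1,T3}
Step 17: wait(T4) -> count=0 queue=[T4] holders={T1,T3}
Step 18: wait(T2) -> count=0 queue=[T4,T2] holders={T1,T3}
Step 19: signal(T1) -> count=0 queue=[T2] holders={T3,T4}
Step 20: signal(T3) -> count=0 queue=[] holders={T2,T4}
Final holders: {T2,T4} -> T3 not in holders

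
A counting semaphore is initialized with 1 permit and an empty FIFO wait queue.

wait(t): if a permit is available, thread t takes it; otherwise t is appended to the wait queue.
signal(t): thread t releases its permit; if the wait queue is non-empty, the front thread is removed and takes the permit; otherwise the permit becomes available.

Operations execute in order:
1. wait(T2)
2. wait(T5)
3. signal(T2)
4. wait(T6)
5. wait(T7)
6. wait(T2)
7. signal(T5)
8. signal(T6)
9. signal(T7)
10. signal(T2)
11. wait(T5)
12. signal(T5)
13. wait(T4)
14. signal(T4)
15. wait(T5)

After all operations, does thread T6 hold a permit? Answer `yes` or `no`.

Answer: no

Derivation:
Step 1: wait(T2) -> count=0 queue=[] holders={T2}
Step 2: wait(T5) -> count=0 queue=[T5] holders={T2}
Step 3: signal(T2) -> count=0 queue=[] holders={T5}
Step 4: wait(T6) -> count=0 queue=[T6] holders={T5}
Step 5: wait(T7) -> count=0 queue=[T6,T7] holders={T5}
Step 6: wait(T2) -> count=0 queue=[T6,T7,T2] holders={T5}
Step 7: signal(T5) -> count=0 queue=[T7,T2] holders={T6}
Step 8: signal(T6) -> count=0 queue=[T2] holders={T7}
Step 9: signal(T7) -> count=0 queue=[] holders={T2}
Step 10: signal(T2) -> count=1 queue=[] holders={none}
Step 11: wait(T5) -> count=0 queue=[] holders={T5}
Step 12: signal(T5) -> count=1 queue=[] holders={none}
Step 13: wait(T4) -> count=0 queue=[] holders={T4}
Step 14: signal(T4) -> count=1 queue=[] holders={none}
Step 15: wait(T5) -> count=0 queue=[] holders={T5}
Final holders: {T5} -> T6 not in holders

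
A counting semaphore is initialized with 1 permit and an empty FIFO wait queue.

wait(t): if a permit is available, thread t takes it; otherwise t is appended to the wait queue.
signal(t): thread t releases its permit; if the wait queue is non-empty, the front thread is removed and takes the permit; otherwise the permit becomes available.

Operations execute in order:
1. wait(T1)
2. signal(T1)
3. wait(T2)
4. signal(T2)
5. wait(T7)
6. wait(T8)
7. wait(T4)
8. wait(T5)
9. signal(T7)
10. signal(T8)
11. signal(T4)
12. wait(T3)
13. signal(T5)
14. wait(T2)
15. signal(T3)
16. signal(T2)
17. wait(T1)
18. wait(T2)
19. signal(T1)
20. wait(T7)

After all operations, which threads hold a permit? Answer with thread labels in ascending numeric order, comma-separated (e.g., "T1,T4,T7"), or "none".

Step 1: wait(T1) -> count=0 queue=[] holders={T1}
Step 2: signal(T1) -> count=1 queue=[] holders={none}
Step 3: wait(T2) -> count=0 queue=[] holders={T2}
Step 4: signal(T2) -> count=1 queue=[] holders={none}
Step 5: wait(T7) -> count=0 queue=[] holders={T7}
Step 6: wait(T8) -> count=0 queue=[T8] holders={T7}
Step 7: wait(T4) -> count=0 queue=[T8,T4] holders={T7}
Step 8: wait(T5) -> count=0 queue=[T8,T4,T5] holders={T7}
Step 9: signal(T7) -> count=0 queue=[T4,T5] holders={T8}
Step 10: signal(T8) -> count=0 queue=[T5] holders={T4}
Step 11: signal(T4) -> count=0 queue=[] holders={T5}
Step 12: wait(T3) -> count=0 queue=[T3] holders={T5}
Step 13: signal(T5) -> count=0 queue=[] holders={T3}
Step 14: wait(T2) -> count=0 queue=[T2] holders={T3}
Step 15: signal(T3) -> count=0 queue=[] holders={T2}
Step 16: signal(T2) -> count=1 queue=[] holders={none}
Step 17: wait(T1) -> count=0 queue=[] holders={T1}
Step 18: wait(T2) -> count=0 queue=[T2] holders={T1}
Step 19: signal(T1) -> count=0 queue=[] holders={T2}
Step 20: wait(T7) -> count=0 queue=[T7] holders={T2}
Final holders: T2

Answer: T2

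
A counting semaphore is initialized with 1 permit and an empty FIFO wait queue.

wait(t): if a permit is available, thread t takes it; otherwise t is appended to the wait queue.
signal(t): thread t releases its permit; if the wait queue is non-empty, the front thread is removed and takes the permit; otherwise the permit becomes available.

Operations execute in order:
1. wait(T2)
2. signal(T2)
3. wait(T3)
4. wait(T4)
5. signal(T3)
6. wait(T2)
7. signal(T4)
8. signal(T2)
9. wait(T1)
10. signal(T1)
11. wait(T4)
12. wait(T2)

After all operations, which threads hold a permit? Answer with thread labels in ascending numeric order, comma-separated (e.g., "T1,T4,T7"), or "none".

Answer: T4

Derivation:
Step 1: wait(T2) -> count=0 queue=[] holders={T2}
Step 2: signal(T2) -> count=1 queue=[] holders={none}
Step 3: wait(T3) -> count=0 queue=[] holders={T3}
Step 4: wait(T4) -> count=0 queue=[T4] holders={T3}
Step 5: signal(T3) -> count=0 queue=[] holders={T4}
Step 6: wait(T2) -> count=0 queue=[T2] holders={T4}
Step 7: signal(T4) -> count=0 queue=[] holders={T2}
Step 8: signal(T2) -> count=1 queue=[] holders={none}
Step 9: wait(T1) -> count=0 queue=[] holders={T1}
Step 10: signal(T1) -> count=1 queue=[] holders={none}
Step 11: wait(T4) -> count=0 queue=[] holders={T4}
Step 12: wait(T2) -> count=0 queue=[T2] holders={T4}
Final holders: T4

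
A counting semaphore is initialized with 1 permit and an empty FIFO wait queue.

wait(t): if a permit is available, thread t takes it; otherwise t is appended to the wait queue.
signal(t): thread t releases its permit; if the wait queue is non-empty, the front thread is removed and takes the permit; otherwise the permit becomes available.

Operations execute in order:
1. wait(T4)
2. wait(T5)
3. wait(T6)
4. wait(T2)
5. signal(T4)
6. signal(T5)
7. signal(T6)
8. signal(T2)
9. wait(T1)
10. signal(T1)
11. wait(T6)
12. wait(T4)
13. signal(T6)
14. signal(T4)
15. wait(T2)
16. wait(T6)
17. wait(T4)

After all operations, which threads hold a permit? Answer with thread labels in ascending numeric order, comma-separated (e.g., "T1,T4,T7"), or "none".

Answer: T2

Derivation:
Step 1: wait(T4) -> count=0 queue=[] holders={T4}
Step 2: wait(T5) -> count=0 queue=[T5] holders={T4}
Step 3: wait(T6) -> count=0 queue=[T5,T6] holders={T4}
Step 4: wait(T2) -> count=0 queue=[T5,T6,T2] holders={T4}
Step 5: signal(T4) -> count=0 queue=[T6,T2] holders={T5}
Step 6: signal(T5) -> count=0 queue=[T2] holders={T6}
Step 7: signal(T6) -> count=0 queue=[] holders={T2}
Step 8: signal(T2) -> count=1 queue=[] holders={none}
Step 9: wait(T1) -> count=0 queue=[] holders={T1}
Step 10: signal(T1) -> count=1 queue=[] holders={none}
Step 11: wait(T6) -> count=0 queue=[] holders={T6}
Step 12: wait(T4) -> count=0 queue=[T4] holders={T6}
Step 13: signal(T6) -> count=0 queue=[] holders={T4}
Step 14: signal(T4) -> count=1 queue=[] holders={none}
Step 15: wait(T2) -> count=0 queue=[] holders={T2}
Step 16: wait(T6) -> count=0 queue=[T6] holders={T2}
Step 17: wait(T4) -> count=0 queue=[T6,T4] holders={T2}
Final holders: T2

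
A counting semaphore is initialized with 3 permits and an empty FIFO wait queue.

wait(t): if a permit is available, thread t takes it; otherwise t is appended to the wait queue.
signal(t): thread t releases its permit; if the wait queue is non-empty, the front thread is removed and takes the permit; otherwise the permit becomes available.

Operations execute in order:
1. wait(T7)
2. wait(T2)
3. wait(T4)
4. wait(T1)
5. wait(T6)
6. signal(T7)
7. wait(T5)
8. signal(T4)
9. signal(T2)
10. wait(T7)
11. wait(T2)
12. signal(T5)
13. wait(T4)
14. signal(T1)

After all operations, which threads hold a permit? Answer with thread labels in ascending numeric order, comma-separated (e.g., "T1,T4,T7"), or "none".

Step 1: wait(T7) -> count=2 queue=[] holders={T7}
Step 2: wait(T2) -> count=1 queue=[] holders={T2,T7}
Step 3: wait(T4) -> count=0 queue=[] holders={T2,T4,T7}
Step 4: wait(T1) -> count=0 queue=[T1] holders={T2,T4,T7}
Step 5: wait(T6) -> count=0 queue=[T1,T6] holders={T2,T4,T7}
Step 6: signal(T7) -> count=0 queue=[T6] holders={T1,T2,T4}
Step 7: wait(T5) -> count=0 queue=[T6,T5] holders={T1,T2,T4}
Step 8: signal(T4) -> count=0 queue=[T5] holders={T1,T2,T6}
Step 9: signal(T2) -> count=0 queue=[] holders={T1,T5,T6}
Step 10: wait(T7) -> count=0 queue=[T7] holders={T1,T5,T6}
Step 11: wait(T2) -> count=0 queue=[T7,T2] holders={T1,T5,T6}
Step 12: signal(T5) -> count=0 queue=[T2] holders={T1,T6,T7}
Step 13: wait(T4) -> count=0 queue=[T2,T4] holders={T1,T6,T7}
Step 14: signal(T1) -> count=0 queue=[T4] holders={T2,T6,T7}
Final holders: T2,T6,T7

Answer: T2,T6,T7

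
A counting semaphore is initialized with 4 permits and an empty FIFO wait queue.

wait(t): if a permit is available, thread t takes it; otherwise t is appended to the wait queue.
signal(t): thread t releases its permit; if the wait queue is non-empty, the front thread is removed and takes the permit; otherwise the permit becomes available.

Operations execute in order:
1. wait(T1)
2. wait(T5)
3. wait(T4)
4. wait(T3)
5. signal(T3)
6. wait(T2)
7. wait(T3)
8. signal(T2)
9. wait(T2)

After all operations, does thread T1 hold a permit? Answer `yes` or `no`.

Answer: yes

Derivation:
Step 1: wait(T1) -> count=3 queue=[] holders={T1}
Step 2: wait(T5) -> count=2 queue=[] holders={T1,T5}
Step 3: wait(T4) -> count=1 queue=[] holders={T1,T4,T5}
Step 4: wait(T3) -> count=0 queue=[] holders={T1,T3,T4,T5}
Step 5: signal(T3) -> count=1 queue=[] holders={T1,T4,T5}
Step 6: wait(T2) -> count=0 queue=[] holders={T1,T2,T4,T5}
Step 7: wait(T3) -> count=0 queue=[T3] holders={T1,T2,T4,T5}
Step 8: signal(T2) -> count=0 queue=[] holders={T1,T3,T4,T5}
Step 9: wait(T2) -> count=0 queue=[T2] holders={T1,T3,T4,T5}
Final holders: {T1,T3,T4,T5} -> T1 in holders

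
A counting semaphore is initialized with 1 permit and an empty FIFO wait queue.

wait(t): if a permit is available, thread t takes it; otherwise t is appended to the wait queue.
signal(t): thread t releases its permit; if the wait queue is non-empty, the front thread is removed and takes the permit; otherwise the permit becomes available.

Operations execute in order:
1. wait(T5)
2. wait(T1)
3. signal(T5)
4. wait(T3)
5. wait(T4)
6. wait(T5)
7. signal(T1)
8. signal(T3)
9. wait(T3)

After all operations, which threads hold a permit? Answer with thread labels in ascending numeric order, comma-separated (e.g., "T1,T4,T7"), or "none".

Step 1: wait(T5) -> count=0 queue=[] holders={T5}
Step 2: wait(T1) -> count=0 queue=[T1] holders={T5}
Step 3: signal(T5) -> count=0 queue=[] holders={T1}
Step 4: wait(T3) -> count=0 queue=[T3] holders={T1}
Step 5: wait(T4) -> count=0 queue=[T3,T4] holders={T1}
Step 6: wait(T5) -> count=0 queue=[T3,T4,T5] holders={T1}
Step 7: signal(T1) -> count=0 queue=[T4,T5] holders={T3}
Step 8: signal(T3) -> count=0 queue=[T5] holders={T4}
Step 9: wait(T3) -> count=0 queue=[T5,T3] holders={T4}
Final holders: T4

Answer: T4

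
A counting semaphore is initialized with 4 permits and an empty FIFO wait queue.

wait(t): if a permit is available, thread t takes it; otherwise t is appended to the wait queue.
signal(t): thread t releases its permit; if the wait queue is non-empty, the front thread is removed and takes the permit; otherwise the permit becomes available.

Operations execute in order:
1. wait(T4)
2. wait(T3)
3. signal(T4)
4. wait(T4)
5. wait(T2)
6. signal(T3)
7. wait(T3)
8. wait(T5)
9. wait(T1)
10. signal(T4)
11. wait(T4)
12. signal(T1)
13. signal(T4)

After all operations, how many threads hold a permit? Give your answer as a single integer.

Answer: 3

Derivation:
Step 1: wait(T4) -> count=3 queue=[] holders={T4}
Step 2: wait(T3) -> count=2 queue=[] holders={T3,T4}
Step 3: signal(T4) -> count=3 queue=[] holders={T3}
Step 4: wait(T4) -> count=2 queue=[] holders={T3,T4}
Step 5: wait(T2) -> count=1 queue=[] holders={T2,T3,T4}
Step 6: signal(T3) -> count=2 queue=[] holders={T2,T4}
Step 7: wait(T3) -> count=1 queue=[] holders={T2,T3,T4}
Step 8: wait(T5) -> count=0 queue=[] holders={T2,T3,T4,T5}
Step 9: wait(T1) -> count=0 queue=[T1] holders={T2,T3,T4,T5}
Step 10: signal(T4) -> count=0 queue=[] holders={T1,T2,T3,T5}
Step 11: wait(T4) -> count=0 queue=[T4] holders={T1,T2,T3,T5}
Step 12: signal(T1) -> count=0 queue=[] holders={T2,T3,T4,T5}
Step 13: signal(T4) -> count=1 queue=[] holders={T2,T3,T5}
Final holders: {T2,T3,T5} -> 3 thread(s)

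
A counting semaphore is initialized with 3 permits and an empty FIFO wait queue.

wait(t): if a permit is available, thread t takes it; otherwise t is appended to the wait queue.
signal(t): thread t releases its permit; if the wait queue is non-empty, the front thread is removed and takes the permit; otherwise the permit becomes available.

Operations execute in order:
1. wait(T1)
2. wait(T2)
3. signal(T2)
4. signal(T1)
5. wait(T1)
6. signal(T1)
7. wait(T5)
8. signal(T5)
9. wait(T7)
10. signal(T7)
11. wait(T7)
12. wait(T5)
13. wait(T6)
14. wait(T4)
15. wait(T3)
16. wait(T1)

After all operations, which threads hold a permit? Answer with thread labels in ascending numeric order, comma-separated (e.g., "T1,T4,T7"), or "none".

Step 1: wait(T1) -> count=2 queue=[] holders={T1}
Step 2: wait(T2) -> count=1 queue=[] holders={T1,T2}
Step 3: signal(T2) -> count=2 queue=[] holders={T1}
Step 4: signal(T1) -> count=3 queue=[] holders={none}
Step 5: wait(T1) -> count=2 queue=[] holders={T1}
Step 6: signal(T1) -> count=3 queue=[] holders={none}
Step 7: wait(T5) -> count=2 queue=[] holders={T5}
Step 8: signal(T5) -> count=3 queue=[] holders={none}
Step 9: wait(T7) -> count=2 queue=[] holders={T7}
Step 10: signal(T7) -> count=3 queue=[] holders={none}
Step 11: wait(T7) -> count=2 queue=[] holders={T7}
Step 12: wait(T5) -> count=1 queue=[] holders={T5,T7}
Step 13: wait(T6) -> count=0 queue=[] holders={T5,T6,T7}
Step 14: wait(T4) -> count=0 queue=[T4] holders={T5,T6,T7}
Step 15: wait(T3) -> count=0 queue=[T4,T3] holders={T5,T6,T7}
Step 16: wait(T1) -> count=0 queue=[T4,T3,T1] holders={T5,T6,T7}
Final holders: T5,T6,T7

Answer: T5,T6,T7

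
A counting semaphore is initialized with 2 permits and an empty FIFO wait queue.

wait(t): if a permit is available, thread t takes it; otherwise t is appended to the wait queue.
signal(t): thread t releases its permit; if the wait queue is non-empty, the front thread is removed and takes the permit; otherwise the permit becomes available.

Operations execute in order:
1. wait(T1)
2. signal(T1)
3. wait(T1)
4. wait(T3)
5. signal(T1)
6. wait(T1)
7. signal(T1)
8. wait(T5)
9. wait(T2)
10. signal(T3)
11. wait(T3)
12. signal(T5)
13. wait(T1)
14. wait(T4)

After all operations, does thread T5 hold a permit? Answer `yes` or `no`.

Step 1: wait(T1) -> count=1 queue=[] holders={T1}
Step 2: signal(T1) -> count=2 queue=[] holders={none}
Step 3: wait(T1) -> count=1 queue=[] holders={T1}
Step 4: wait(T3) -> count=0 queue=[] holders={T1,T3}
Step 5: signal(T1) -> count=1 queue=[] holders={T3}
Step 6: wait(T1) -> count=0 queue=[] holders={T1,T3}
Step 7: signal(T1) -> count=1 queue=[] holders={T3}
Step 8: wait(T5) -> count=0 queue=[] holders={T3,T5}
Step 9: wait(T2) -> count=0 queue=[T2] holders={T3,T5}
Step 10: signal(T3) -> count=0 queue=[] holders={T2,T5}
Step 11: wait(T3) -> count=0 queue=[T3] holders={T2,T5}
Step 12: signal(T5) -> count=0 queue=[] holders={T2,T3}
Step 13: wait(T1) -> count=0 queue=[T1] holders={T2,T3}
Step 14: wait(T4) -> count=0 queue=[T1,T4] holders={T2,T3}
Final holders: {T2,T3} -> T5 not in holders

Answer: no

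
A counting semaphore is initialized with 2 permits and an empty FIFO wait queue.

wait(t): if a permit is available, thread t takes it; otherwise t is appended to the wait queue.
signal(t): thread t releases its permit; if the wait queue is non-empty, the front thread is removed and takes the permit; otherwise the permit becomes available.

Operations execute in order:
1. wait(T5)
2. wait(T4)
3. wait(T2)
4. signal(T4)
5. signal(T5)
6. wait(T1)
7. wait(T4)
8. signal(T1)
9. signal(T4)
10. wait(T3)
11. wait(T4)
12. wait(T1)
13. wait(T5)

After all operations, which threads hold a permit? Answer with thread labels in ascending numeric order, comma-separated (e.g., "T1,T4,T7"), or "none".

Step 1: wait(T5) -> count=1 queue=[] holders={T5}
Step 2: wait(T4) -> count=0 queue=[] holders={T4,T5}
Step 3: wait(T2) -> count=0 queue=[T2] holders={T4,T5}
Step 4: signal(T4) -> count=0 queue=[] holders={T2,T5}
Step 5: signal(T5) -> count=1 queue=[] holders={T2}
Step 6: wait(T1) -> count=0 queue=[] holders={T1,T2}
Step 7: wait(T4) -> count=0 queue=[T4] holders={T1,T2}
Step 8: signal(T1) -> count=0 queue=[] holders={T2,T4}
Step 9: signal(T4) -> count=1 queue=[] holders={T2}
Step 10: wait(T3) -> count=0 queue=[] holders={T2,T3}
Step 11: wait(T4) -> count=0 queue=[T4] holders={T2,T3}
Step 12: wait(T1) -> count=0 queue=[T4,T1] holders={T2,T3}
Step 13: wait(T5) -> count=0 queue=[T4,T1,T5] holders={T2,T3}
Final holders: T2,T3

Answer: T2,T3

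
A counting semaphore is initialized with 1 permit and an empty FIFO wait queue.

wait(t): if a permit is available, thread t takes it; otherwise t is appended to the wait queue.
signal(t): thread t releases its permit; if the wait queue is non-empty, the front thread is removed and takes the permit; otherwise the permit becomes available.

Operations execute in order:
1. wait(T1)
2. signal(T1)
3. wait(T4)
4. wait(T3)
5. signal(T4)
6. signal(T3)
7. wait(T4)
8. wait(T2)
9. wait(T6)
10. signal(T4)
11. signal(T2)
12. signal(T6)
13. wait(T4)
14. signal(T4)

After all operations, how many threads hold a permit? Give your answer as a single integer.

Answer: 0

Derivation:
Step 1: wait(T1) -> count=0 queue=[] holders={T1}
Step 2: signal(T1) -> count=1 queue=[] holders={none}
Step 3: wait(T4) -> count=0 queue=[] holders={T4}
Step 4: wait(T3) -> count=0 queue=[T3] holders={T4}
Step 5: signal(T4) -> count=0 queue=[] holders={T3}
Step 6: signal(T3) -> count=1 queue=[] holders={none}
Step 7: wait(T4) -> count=0 queue=[] holders={T4}
Step 8: wait(T2) -> count=0 queue=[T2] holders={T4}
Step 9: wait(T6) -> count=0 queue=[T2,T6] holders={T4}
Step 10: signal(T4) -> count=0 queue=[T6] holders={T2}
Step 11: signal(T2) -> count=0 queue=[] holders={T6}
Step 12: signal(T6) -> count=1 queue=[] holders={none}
Step 13: wait(T4) -> count=0 queue=[] holders={T4}
Step 14: signal(T4) -> count=1 queue=[] holders={none}
Final holders: {none} -> 0 thread(s)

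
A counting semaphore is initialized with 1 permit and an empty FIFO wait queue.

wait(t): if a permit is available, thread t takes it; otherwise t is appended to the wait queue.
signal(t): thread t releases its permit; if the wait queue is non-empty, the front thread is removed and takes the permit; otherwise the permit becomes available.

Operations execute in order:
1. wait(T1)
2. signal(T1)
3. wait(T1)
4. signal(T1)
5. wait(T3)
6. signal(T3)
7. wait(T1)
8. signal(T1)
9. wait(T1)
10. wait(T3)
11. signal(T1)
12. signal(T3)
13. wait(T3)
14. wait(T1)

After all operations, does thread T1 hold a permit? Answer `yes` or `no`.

Step 1: wait(T1) -> count=0 queue=[] holders={T1}
Step 2: signal(T1) -> count=1 queue=[] holders={none}
Step 3: wait(T1) -> count=0 queue=[] holders={T1}
Step 4: signal(T1) -> count=1 queue=[] holders={none}
Step 5: wait(T3) -> count=0 queue=[] holders={T3}
Step 6: signal(T3) -> count=1 queue=[] holders={none}
Step 7: wait(T1) -> count=0 queue=[] holders={T1}
Step 8: signal(T1) -> count=1 queue=[] holders={none}
Step 9: wait(T1) -> count=0 queue=[] holders={T1}
Step 10: wait(T3) -> count=0 queue=[T3] holders={T1}
Step 11: signal(T1) -> count=0 queue=[] holders={T3}
Step 12: signal(T3) -> count=1 queue=[] holders={none}
Step 13: wait(T3) -> count=0 queue=[] holders={T3}
Step 14: wait(T1) -> count=0 queue=[T1] holders={T3}
Final holders: {T3} -> T1 not in holders

Answer: no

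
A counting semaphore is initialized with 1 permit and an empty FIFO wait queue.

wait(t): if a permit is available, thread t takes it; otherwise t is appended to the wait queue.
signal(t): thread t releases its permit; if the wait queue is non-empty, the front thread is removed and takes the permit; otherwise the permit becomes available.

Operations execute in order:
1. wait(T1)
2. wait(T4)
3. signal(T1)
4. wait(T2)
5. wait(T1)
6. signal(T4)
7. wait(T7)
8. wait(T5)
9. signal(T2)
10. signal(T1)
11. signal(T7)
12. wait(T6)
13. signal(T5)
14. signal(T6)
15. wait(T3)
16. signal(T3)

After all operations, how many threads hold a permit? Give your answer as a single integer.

Answer: 0

Derivation:
Step 1: wait(T1) -> count=0 queue=[] holders={T1}
Step 2: wait(T4) -> count=0 queue=[T4] holders={T1}
Step 3: signal(T1) -> count=0 queue=[] holders={T4}
Step 4: wait(T2) -> count=0 queue=[T2] holders={T4}
Step 5: wait(T1) -> count=0 queue=[T2,T1] holders={T4}
Step 6: signal(T4) -> count=0 queue=[T1] holders={T2}
Step 7: wait(T7) -> count=0 queue=[T1,T7] holders={T2}
Step 8: wait(T5) -> count=0 queue=[T1,T7,T5] holders={T2}
Step 9: signal(T2) -> count=0 queue=[T7,T5] holders={T1}
Step 10: signal(T1) -> count=0 queue=[T5] holders={T7}
Step 11: signal(T7) -> count=0 queue=[] holders={T5}
Step 12: wait(T6) -> count=0 queue=[T6] holders={T5}
Step 13: signal(T5) -> count=0 queue=[] holders={T6}
Step 14: signal(T6) -> count=1 queue=[] holders={none}
Step 15: wait(T3) -> count=0 queue=[] holders={T3}
Step 16: signal(T3) -> count=1 queue=[] holders={none}
Final holders: {none} -> 0 thread(s)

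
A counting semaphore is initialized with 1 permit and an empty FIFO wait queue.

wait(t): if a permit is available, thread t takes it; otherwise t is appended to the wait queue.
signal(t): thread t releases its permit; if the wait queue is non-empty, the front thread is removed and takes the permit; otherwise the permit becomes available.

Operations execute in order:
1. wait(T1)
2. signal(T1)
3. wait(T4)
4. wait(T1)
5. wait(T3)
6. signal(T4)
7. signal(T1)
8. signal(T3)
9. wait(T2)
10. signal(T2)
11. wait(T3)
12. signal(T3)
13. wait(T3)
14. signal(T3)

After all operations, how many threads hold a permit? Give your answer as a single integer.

Answer: 0

Derivation:
Step 1: wait(T1) -> count=0 queue=[] holders={T1}
Step 2: signal(T1) -> count=1 queue=[] holders={none}
Step 3: wait(T4) -> count=0 queue=[] holders={T4}
Step 4: wait(T1) -> count=0 queue=[T1] holders={T4}
Step 5: wait(T3) -> count=0 queue=[T1,T3] holders={T4}
Step 6: signal(T4) -> count=0 queue=[T3] holders={T1}
Step 7: signal(T1) -> count=0 queue=[] holders={T3}
Step 8: signal(T3) -> count=1 queue=[] holders={none}
Step 9: wait(T2) -> count=0 queue=[] holders={T2}
Step 10: signal(T2) -> count=1 queue=[] holders={none}
Step 11: wait(T3) -> count=0 queue=[] holders={T3}
Step 12: signal(T3) -> count=1 queue=[] holders={none}
Step 13: wait(T3) -> count=0 queue=[] holders={T3}
Step 14: signal(T3) -> count=1 queue=[] holders={none}
Final holders: {none} -> 0 thread(s)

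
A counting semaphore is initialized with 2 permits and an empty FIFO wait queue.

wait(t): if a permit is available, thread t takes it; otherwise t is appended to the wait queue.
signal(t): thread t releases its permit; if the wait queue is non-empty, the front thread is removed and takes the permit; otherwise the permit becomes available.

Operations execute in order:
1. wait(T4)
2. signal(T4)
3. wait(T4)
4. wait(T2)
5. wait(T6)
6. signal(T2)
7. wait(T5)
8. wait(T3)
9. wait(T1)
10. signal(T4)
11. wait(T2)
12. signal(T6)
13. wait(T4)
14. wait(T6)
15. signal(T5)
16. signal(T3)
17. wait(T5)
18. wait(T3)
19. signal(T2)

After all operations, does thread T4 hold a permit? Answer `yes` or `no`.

Step 1: wait(T4) -> count=1 queue=[] holders={T4}
Step 2: signal(T4) -> count=2 queue=[] holders={none}
Step 3: wait(T4) -> count=1 queue=[] holders={T4}
Step 4: wait(T2) -> count=0 queue=[] holders={T2,T4}
Step 5: wait(T6) -> count=0 queue=[T6] holders={T2,T4}
Step 6: signal(T2) -> count=0 queue=[] holders={T4,T6}
Step 7: wait(T5) -> count=0 queue=[T5] holders={T4,T6}
Step 8: wait(T3) -> count=0 queue=[T5,T3] holders={T4,T6}
Step 9: wait(T1) -> count=0 queue=[T5,T3,T1] holders={T4,T6}
Step 10: signal(T4) -> count=0 queue=[T3,T1] holders={T5,T6}
Step 11: wait(T2) -> count=0 queue=[T3,T1,T2] holders={T5,T6}
Step 12: signal(T6) -> count=0 queue=[T1,T2] holders={T3,T5}
Step 13: wait(T4) -> count=0 queue=[T1,T2,T4] holders={T3,T5}
Step 14: wait(T6) -> count=0 queue=[T1,T2,T4,T6] holders={T3,T5}
Step 15: signal(T5) -> count=0 queue=[T2,T4,T6] holders={T1,T3}
Step 16: signal(T3) -> count=0 queue=[T4,T6] holders={T1,T2}
Step 17: wait(T5) -> count=0 queue=[T4,T6,T5] holders={T1,T2}
Step 18: wait(T3) -> count=0 queue=[T4,T6,T5,T3] holders={T1,T2}
Step 19: signal(T2) -> count=0 queue=[T6,T5,T3] holders={T1,T4}
Final holders: {T1,T4} -> T4 in holders

Answer: yes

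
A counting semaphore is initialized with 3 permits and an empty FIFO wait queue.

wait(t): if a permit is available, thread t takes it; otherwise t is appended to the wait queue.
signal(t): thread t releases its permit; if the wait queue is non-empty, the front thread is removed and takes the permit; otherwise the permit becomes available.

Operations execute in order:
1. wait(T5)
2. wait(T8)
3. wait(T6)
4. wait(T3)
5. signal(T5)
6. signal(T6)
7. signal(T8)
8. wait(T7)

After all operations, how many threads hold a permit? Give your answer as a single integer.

Step 1: wait(T5) -> count=2 queue=[] holders={T5}
Step 2: wait(T8) -> count=1 queue=[] holders={T5,T8}
Step 3: wait(T6) -> count=0 queue=[] holders={T5,T6,T8}
Step 4: wait(T3) -> count=0 queue=[T3] holders={T5,T6,T8}
Step 5: signal(T5) -> count=0 queue=[] holders={T3,T6,T8}
Step 6: signal(T6) -> count=1 queue=[] holders={T3,T8}
Step 7: signal(T8) -> count=2 queue=[] holders={T3}
Step 8: wait(T7) -> count=1 queue=[] holders={T3,T7}
Final holders: {T3,T7} -> 2 thread(s)

Answer: 2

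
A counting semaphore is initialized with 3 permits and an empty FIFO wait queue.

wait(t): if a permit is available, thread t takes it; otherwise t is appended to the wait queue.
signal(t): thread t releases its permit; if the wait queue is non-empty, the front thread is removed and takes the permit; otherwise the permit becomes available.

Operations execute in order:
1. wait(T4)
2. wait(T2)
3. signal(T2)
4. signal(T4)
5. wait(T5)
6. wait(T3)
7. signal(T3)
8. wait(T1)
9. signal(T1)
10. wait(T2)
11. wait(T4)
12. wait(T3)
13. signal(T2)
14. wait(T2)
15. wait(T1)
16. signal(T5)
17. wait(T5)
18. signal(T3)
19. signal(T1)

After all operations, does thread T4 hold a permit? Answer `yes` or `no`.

Answer: yes

Derivation:
Step 1: wait(T4) -> count=2 queue=[] holders={T4}
Step 2: wait(T2) -> count=1 queue=[] holders={T2,T4}
Step 3: signal(T2) -> count=2 queue=[] holders={T4}
Step 4: signal(T4) -> count=3 queue=[] holders={none}
Step 5: wait(T5) -> count=2 queue=[] holders={T5}
Step 6: wait(T3) -> count=1 queue=[] holders={T3,T5}
Step 7: signal(T3) -> count=2 queue=[] holders={T5}
Step 8: wait(T1) -> count=1 queue=[] holders={T1,T5}
Step 9: signal(T1) -> count=2 queue=[] holders={T5}
Step 10: wait(T2) -> count=1 queue=[] holders={T2,T5}
Step 11: wait(T4) -> count=0 queue=[] holders={T2,T4,T5}
Step 12: wait(T3) -> count=0 queue=[T3] holders={T2,T4,T5}
Step 13: signal(T2) -> count=0 queue=[] holders={T3,T4,T5}
Step 14: wait(T2) -> count=0 queue=[T2] holders={T3,T4,T5}
Step 15: wait(T1) -> count=0 queue=[T2,T1] holders={T3,T4,T5}
Step 16: signal(T5) -> count=0 queue=[T1] holders={T2,T3,T4}
Step 17: wait(T5) -> count=0 queue=[T1,T5] holders={T2,T3,T4}
Step 18: signal(T3) -> count=0 queue=[T5] holders={T1,T2,T4}
Step 19: signal(T1) -> count=0 queue=[] holders={T2,T4,T5}
Final holders: {T2,T4,T5} -> T4 in holders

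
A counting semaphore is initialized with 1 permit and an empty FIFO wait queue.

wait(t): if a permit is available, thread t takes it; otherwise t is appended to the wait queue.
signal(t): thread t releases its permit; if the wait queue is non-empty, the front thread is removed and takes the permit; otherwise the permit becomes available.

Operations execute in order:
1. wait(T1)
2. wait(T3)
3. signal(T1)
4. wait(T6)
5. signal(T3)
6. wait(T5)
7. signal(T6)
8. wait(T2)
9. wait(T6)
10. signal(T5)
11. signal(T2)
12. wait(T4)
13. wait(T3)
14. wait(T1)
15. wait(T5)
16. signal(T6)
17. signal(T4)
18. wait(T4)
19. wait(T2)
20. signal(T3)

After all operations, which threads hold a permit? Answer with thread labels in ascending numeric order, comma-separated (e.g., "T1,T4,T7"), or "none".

Step 1: wait(T1) -> count=0 queue=[] holders={T1}
Step 2: wait(T3) -> count=0 queue=[T3] holders={T1}
Step 3: signal(T1) -> count=0 queue=[] holders={T3}
Step 4: wait(T6) -> count=0 queue=[T6] holders={T3}
Step 5: signal(T3) -> count=0 queue=[] holders={T6}
Step 6: wait(T5) -> count=0 queue=[T5] holders={T6}
Step 7: signal(T6) -> count=0 queue=[] holders={T5}
Step 8: wait(T2) -> count=0 queue=[T2] holders={T5}
Step 9: wait(T6) -> count=0 queue=[T2,T6] holders={T5}
Step 10: signal(T5) -> count=0 queue=[T6] holders={T2}
Step 11: signal(T2) -> count=0 queue=[] holders={T6}
Step 12: wait(T4) -> count=0 queue=[T4] holders={T6}
Step 13: wait(T3) -> count=0 queue=[T4,T3] holders={T6}
Step 14: wait(T1) -> count=0 queue=[T4,T3,T1] holders={T6}
Step 15: wait(T5) -> count=0 queue=[T4,T3,T1,T5] holders={T6}
Step 16: signal(T6) -> count=0 queue=[T3,T1,T5] holders={T4}
Step 17: signal(T4) -> count=0 queue=[T1,T5] holders={T3}
Step 18: wait(T4) -> count=0 queue=[T1,T5,T4] holders={T3}
Step 19: wait(T2) -> count=0 queue=[T1,T5,T4,T2] holders={T3}
Step 20: signal(T3) -> count=0 queue=[T5,T4,T2] holders={T1}
Final holders: T1

Answer: T1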